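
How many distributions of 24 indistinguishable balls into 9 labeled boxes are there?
C(24+9-1, 9-1) = C(32, 8) = 10518300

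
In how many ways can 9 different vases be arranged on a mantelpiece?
9! = 362880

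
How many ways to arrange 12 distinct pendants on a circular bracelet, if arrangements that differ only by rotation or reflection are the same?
(12-1)!/2 = 39916800/2 = 19958400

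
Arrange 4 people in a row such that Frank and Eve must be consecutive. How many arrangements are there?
Treat the 2 as one block: (4-2+1)! × 2! = 6 × 2 = 12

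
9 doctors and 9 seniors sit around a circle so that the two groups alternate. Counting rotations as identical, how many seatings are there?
Fix one of the doctors: (9-1)! ways for the remaining doctors, × 9! ways for the seniors = 40320 × 362880 = 14631321600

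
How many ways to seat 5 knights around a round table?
Circular: fix one position, arrange the rest. (5-1)! = 24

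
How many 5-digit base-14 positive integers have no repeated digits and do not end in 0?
Last digit: 13 nonzero choices. First digit: 12 (nonzero, ≠last). Middle 3: P(12,3) = 1320. Total = 205920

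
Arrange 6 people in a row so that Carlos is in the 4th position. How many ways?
Fix one position: (6-1)! = 120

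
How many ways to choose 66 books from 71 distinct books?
C(71,66) = 71!/(66!×5!) = 13019909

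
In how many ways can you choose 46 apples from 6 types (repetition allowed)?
C(46+6-1, 6-1) = C(51, 5) = 2349060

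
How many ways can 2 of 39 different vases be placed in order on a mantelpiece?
P(39,2) = 39!/(39-2)! = 1482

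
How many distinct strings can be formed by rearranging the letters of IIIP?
4! / (3! × 1!) = 4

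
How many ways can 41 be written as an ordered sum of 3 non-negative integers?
C(41+3-1, 3-1) = C(43, 2) = 903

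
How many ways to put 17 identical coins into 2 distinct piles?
C(17+2-1, 2-1) = C(18, 1) = 18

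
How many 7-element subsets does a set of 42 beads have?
C(42,7) = 42!/(7!×35!) = 26978328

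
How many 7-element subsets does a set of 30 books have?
C(30,7) = 30!/(7!×23!) = 2035800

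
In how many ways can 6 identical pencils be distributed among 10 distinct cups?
C(6+10-1, 10-1) = C(15, 9) = 5005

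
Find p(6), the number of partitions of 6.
Pentagonal recurrence p(n) = p(n-1) + p(n-2) - p(n-5) - p(n-7) + p(n-12) + p(n-15) - ... gives p(0..5) = 1, 1, 2, 3, 5, 7. p(6) = p(5) + p(4) - p(1) = 7 + 5 - 1 = 11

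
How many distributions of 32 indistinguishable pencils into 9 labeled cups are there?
C(32+9-1, 9-1) = C(40, 8) = 76904685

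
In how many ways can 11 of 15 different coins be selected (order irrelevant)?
C(15,11) = 15!/(11!×4!) = 1365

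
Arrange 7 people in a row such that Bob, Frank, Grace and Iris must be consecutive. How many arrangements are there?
Treat the 4 as one block: (7-4+1)! × 4! = 24 × 24 = 576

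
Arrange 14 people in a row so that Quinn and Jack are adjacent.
Treat as block: (14-1)! × 2! = 6227020800 × 2 = 12454041600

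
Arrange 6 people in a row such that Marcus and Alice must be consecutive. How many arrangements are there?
Treat the 2 as one block: (6-2+1)! × 2! = 120 × 2 = 240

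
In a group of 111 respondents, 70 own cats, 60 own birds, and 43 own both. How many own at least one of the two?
|A∪B| = |A| + |B| - |A∩B| = 70 + 60 - 43 = 87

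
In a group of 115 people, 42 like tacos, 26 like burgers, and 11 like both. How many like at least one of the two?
|A∪B| = |A| + |B| - |A∩B| = 42 + 26 - 11 = 57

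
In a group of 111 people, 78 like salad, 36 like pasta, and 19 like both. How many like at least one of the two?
|A∪B| = |A| + |B| - |A∩B| = 78 + 36 - 19 = 95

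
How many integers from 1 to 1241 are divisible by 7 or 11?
⌊1241/7⌋ + ⌊1241/11⌋ - ⌊1241/77⌋ = 177 + 112 - 16 = 273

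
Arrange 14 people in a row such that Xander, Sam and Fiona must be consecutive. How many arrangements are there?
Treat the 3 as one block: (14-3+1)! × 3! = 479001600 × 6 = 2874009600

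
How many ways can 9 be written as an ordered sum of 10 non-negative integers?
C(9+10-1, 10-1) = C(18, 9) = 48620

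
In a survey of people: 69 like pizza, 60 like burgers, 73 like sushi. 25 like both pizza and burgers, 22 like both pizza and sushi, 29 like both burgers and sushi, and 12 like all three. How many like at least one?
|A∪B∪C| = 69+60+73-25-22-29+12 = 138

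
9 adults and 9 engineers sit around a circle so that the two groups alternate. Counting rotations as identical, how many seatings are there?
Fix one of the adults: (9-1)! ways for the remaining adults, × 9! ways for the engineers = 40320 × 362880 = 14631321600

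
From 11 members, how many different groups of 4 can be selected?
C(11,4) = 11!/(4!×7!) = 330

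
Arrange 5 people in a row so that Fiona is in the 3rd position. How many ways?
Fix one position: (5-1)! = 24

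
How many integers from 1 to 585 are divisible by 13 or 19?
⌊585/13⌋ + ⌊585/19⌋ - ⌊585/247⌋ = 45 + 30 - 2 = 73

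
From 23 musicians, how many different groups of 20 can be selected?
C(23,20) = 23!/(20!×3!) = 1771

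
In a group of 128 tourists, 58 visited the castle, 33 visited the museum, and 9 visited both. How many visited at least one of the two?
|A∪B| = |A| + |B| - |A∩B| = 58 + 33 - 9 = 82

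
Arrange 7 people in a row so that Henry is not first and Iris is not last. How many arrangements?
By inclusion-exclusion: 7! - 2×(7-1)! + (7-2)! = 5040 - 1440 + 120 = 3720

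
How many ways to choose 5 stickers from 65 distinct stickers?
C(65,5) = 65!/(5!×60!) = 8259888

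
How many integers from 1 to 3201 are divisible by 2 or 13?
⌊3201/2⌋ + ⌊3201/13⌋ - ⌊3201/26⌋ = 1600 + 246 - 123 = 1723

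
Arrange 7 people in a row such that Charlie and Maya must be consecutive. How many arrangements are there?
Treat the 2 as one block: (7-2+1)! × 2! = 720 × 2 = 1440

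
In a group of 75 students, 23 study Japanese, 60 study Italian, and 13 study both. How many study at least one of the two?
|A∪B| = |A| + |B| - |A∩B| = 23 + 60 - 13 = 70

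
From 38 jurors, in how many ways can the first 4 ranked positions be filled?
P(38,4) = 38!/(38-4)! = 1771560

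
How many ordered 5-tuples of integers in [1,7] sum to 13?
Coefficient of x^13 in (x + x² + ... + x^7)^5. By inclusion-exclusion on dice exceeding 7: Σ_j (-1)^j C(5,j)·C(13-1-7j, 4) = C(5,0)·C(12,4) - C(5,1)·C(5,4) = 1·495 - 5·5 = 470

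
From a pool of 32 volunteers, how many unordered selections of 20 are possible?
C(32,20) = 32!/(20!×12!) = 225792840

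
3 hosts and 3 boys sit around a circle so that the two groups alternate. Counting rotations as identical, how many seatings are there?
Fix one of the hosts: (3-1)! ways for the remaining hosts, × 3! ways for the boys = 2 × 6 = 12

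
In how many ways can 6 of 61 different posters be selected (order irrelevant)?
C(61,6) = 61!/(6!×55!) = 55525372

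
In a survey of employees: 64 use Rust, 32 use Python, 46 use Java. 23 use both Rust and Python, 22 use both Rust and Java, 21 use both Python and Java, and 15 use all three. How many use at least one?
|A∪B∪C| = 64+32+46-23-22-21+15 = 91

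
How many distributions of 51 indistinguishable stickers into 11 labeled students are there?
C(51+11-1, 11-1) = C(61, 10) = 90177170226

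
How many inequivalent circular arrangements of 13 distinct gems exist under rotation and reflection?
(13-1)!/2 = 479001600/2 = 239500800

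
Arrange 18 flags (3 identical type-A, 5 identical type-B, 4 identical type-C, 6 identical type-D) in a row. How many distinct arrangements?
18! / (3! × 5! × 4! × 6!) = 514594080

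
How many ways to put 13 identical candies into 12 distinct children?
C(13+12-1, 12-1) = C(24, 11) = 2496144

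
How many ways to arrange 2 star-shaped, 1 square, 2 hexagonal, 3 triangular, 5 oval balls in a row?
13! / (2! × 1! × 2! × 3! × 5!) = 2162160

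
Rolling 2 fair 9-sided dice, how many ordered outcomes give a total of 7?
Coefficient of x^7 in (x + x² + ... + x^9)^2. By inclusion-exclusion on dice exceeding 9: Σ_j (-1)^j C(2,j)·C(7-1-9j, 1) = C(2,0)·C(6,1) = 1·6 = 6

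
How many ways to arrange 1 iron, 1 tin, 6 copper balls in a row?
8! / (1! × 1! × 6!) = 56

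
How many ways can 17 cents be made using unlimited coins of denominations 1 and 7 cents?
Coefficient of x^17 in 1/(1-x^1) · 1/(1-x^7). Use j coins of 7 for j = 0..⌊17/7⌋ = 2, the rest in 1s: 2 + 1 = 3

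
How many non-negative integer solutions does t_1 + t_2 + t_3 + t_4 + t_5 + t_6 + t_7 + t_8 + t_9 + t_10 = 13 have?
C(13+10-1, 10-1) = C(22, 9) = 497420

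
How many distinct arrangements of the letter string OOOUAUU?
7! / (1! × 3! × 3!) = 140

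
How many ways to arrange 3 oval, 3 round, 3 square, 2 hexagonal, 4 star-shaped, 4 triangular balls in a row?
19! / (3! × 3! × 3! × 2! × 4! × 4!) = 488864376000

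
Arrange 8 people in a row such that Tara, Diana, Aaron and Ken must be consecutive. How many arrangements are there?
Treat the 4 as one block: (8-4+1)! × 4! = 120 × 24 = 2880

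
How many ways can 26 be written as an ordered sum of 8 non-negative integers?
C(26+8-1, 8-1) = C(33, 7) = 4272048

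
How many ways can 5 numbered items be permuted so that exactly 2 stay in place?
Choose the 2 fixed points C(5,2) = 10, derange the rest: !3 = Σ_{j=0}^{3} (-1)^j·3!/j! = 6 - 6 + 3 - 1 = 2. Product = 10 × 2 = 20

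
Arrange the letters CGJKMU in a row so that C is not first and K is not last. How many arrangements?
By inclusion-exclusion: 6! - 2×(6-1)! + (6-2)! = 720 - 240 + 24 = 504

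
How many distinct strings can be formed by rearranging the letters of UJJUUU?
6! / (4! × 2!) = 15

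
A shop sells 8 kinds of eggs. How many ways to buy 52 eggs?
C(52+8-1, 8-1) = C(59, 7) = 341149446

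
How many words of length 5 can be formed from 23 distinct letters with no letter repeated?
P(23,5) = 23!/(23-5)! = 4037880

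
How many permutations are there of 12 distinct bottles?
12! = 479001600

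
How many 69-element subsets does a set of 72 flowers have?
C(72,69) = 72!/(69!×3!) = 59640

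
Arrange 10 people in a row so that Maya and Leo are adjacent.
Treat as block: (10-1)! × 2! = 362880 × 2 = 725760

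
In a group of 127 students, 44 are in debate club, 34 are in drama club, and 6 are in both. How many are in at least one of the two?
|A∪B| = |A| + |B| - |A∩B| = 44 + 34 - 6 = 72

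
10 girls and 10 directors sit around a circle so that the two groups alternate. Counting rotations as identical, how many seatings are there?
Fix one of the girls: (10-1)! ways for the remaining girls, × 10! ways for the directors = 362880 × 3628800 = 1316818944000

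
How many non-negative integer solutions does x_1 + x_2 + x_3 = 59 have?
C(59+3-1, 3-1) = C(61, 2) = 1830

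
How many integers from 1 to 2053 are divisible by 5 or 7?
⌊2053/5⌋ + ⌊2053/7⌋ - ⌊2053/35⌋ = 410 + 293 - 58 = 645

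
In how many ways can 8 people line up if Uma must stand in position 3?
Fix one position: (8-1)! = 5040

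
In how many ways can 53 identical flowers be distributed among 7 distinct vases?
C(53+7-1, 7-1) = C(59, 6) = 45057474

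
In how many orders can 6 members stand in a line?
6! = 720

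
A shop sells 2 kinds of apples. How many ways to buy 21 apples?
C(21+2-1, 2-1) = C(22, 1) = 22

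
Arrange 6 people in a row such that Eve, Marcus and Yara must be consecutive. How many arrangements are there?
Treat the 3 as one block: (6-3+1)! × 3! = 24 × 6 = 144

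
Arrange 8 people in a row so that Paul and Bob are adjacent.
Treat as block: (8-1)! × 2! = 5040 × 2 = 10080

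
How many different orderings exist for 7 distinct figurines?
7! = 5040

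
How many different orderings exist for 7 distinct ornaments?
7! = 5040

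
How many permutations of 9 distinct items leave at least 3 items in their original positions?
Exactly j fixed points: C(9,j)·!(9-j); sum over j ≥ 3 (derangement numbers via !m = (m-1)·(!(m-1) + !(m-2)): !0..!6 = 1, 0, 1, 2, 9, 44, 265). Σ_{j=3}^{9} C(9,j)·!(9-j) = C(9,3)·!6 + C(9,4)·!5 + C(9,5)·!4 + C(9,6)·!3 + C(9,7)·!2 + C(9,8)·!1 + C(9,9)·!0 = 84·265 + 126·44 + 126·9 + 84·2 + 36·1 + 9·0 + 1·1 = 29143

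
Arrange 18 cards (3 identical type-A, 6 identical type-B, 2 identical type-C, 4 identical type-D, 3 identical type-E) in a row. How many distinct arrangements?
18! / (3! × 6! × 2! × 4! × 3!) = 5145940800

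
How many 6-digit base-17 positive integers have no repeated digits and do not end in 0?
Last digit: 16 nonzero choices. First digit: 15 (nonzero, ≠last). Middle 4: P(15,4) = 32760. Total = 7862400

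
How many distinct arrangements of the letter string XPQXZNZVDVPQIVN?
15! / (2! × 2! × 1! × 3! × 2! × 2! × 2! × 1!) = 6810804000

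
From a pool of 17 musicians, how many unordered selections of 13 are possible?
C(17,13) = 17!/(13!×4!) = 2380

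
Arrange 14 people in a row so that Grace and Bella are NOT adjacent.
Total - adjacent = 14! - (14-1)!×2 = 87178291200 - 12454041600 = 74724249600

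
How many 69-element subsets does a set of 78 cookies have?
C(78,69) = 78!/(69!×9!) = 182364632450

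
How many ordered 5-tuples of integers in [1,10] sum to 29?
Coefficient of x^29 in (x + x² + ... + x^10)^5. By inclusion-exclusion on dice exceeding 10: Σ_j (-1)^j C(5,j)·C(29-1-10j, 4) = C(5,0)·C(28,4) - C(5,1)·C(18,4) + C(5,2)·C(8,4) = 1·20475 - 5·3060 + 10·70 = 5875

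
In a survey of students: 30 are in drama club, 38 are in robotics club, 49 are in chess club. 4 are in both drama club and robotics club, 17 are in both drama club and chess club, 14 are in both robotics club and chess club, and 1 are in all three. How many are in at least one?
|A∪B∪C| = 30+38+49-4-17-14+1 = 83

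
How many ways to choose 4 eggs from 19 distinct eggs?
C(19,4) = 19!/(4!×15!) = 3876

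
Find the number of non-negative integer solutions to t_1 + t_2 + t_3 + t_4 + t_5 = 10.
C(10+5-1, 5-1) = C(14, 4) = 1001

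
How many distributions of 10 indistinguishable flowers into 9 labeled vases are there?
C(10+9-1, 9-1) = C(18, 8) = 43758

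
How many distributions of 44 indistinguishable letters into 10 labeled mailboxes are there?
C(44+10-1, 10-1) = C(53, 9) = 4431613550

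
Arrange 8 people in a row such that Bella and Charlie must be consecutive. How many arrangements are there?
Treat the 2 as one block: (8-2+1)! × 2! = 5040 × 2 = 10080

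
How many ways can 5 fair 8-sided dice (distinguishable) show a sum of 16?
Coefficient of x^16 in (x + x² + ... + x^8)^5. By inclusion-exclusion on dice exceeding 8: Σ_j (-1)^j C(5,j)·C(16-1-8j, 4) = C(5,0)·C(15,4) - C(5,1)·C(7,4) = 1·1365 - 5·35 = 1190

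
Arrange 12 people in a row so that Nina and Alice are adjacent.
Treat as block: (12-1)! × 2! = 39916800 × 2 = 79833600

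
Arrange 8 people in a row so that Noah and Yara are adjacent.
Treat as block: (8-1)! × 2! = 5040 × 2 = 10080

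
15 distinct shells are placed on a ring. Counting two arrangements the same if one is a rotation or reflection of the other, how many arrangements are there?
(15-1)!/2 = 87178291200/2 = 43589145600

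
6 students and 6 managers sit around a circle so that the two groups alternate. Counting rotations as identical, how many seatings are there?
Fix one of the students: (6-1)! ways for the remaining students, × 6! ways for the managers = 120 × 720 = 86400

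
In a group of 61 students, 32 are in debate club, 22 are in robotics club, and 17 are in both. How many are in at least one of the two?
|A∪B| = |A| + |B| - |A∩B| = 32 + 22 - 17 = 37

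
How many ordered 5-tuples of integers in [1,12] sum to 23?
Coefficient of x^23 in (x + x² + ... + x^12)^5. By inclusion-exclusion on dice exceeding 12: Σ_j (-1)^j C(5,j)·C(23-1-12j, 4) = C(5,0)·C(22,4) - C(5,1)·C(10,4) = 1·7315 - 5·210 = 6265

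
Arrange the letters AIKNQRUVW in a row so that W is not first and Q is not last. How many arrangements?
By inclusion-exclusion: 9! - 2×(9-1)! + (9-2)! = 362880 - 80640 + 5040 = 287280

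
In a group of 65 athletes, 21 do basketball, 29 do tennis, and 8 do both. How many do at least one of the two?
|A∪B| = |A| + |B| - |A∩B| = 21 + 29 - 8 = 42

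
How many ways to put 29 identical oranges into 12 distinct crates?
C(29+12-1, 12-1) = C(40, 11) = 2311801440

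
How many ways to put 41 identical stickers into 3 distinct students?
C(41+3-1, 3-1) = C(43, 2) = 903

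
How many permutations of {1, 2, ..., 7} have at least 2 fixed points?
Exactly j fixed points: C(7,j)·!(7-j); sum over j ≥ 2 (derangement numbers via !m = (m-1)·(!(m-1) + !(m-2)): !0..!5 = 1, 0, 1, 2, 9, 44). Σ_{j=2}^{7} C(7,j)·!(7-j) = C(7,2)·!5 + C(7,3)·!4 + C(7,4)·!3 + C(7,5)·!2 + C(7,6)·!1 + C(7,7)·!0 = 21·44 + 35·9 + 35·2 + 21·1 + 7·0 + 1·1 = 1331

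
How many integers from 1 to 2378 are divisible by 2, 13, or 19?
⌊2378/2⌋+⌊2378/13⌋+⌊2378/19⌋ - ⌊2378/26⌋-⌊2378/38⌋-⌊2378/247⌋ + ⌊2378/494⌋ = 1189+182+125 - 91-62-9 + 4 = 1338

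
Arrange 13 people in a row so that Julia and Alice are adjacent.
Treat as block: (13-1)! × 2! = 479001600 × 2 = 958003200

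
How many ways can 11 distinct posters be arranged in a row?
11! = 39916800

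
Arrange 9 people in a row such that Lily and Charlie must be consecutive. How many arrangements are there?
Treat the 2 as one block: (9-2+1)! × 2! = 40320 × 2 = 80640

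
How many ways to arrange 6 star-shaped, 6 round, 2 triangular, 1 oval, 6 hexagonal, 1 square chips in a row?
22! / (6! × 6! × 2! × 1! × 6! × 1!) = 1505702278080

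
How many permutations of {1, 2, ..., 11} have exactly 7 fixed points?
Choose the 7 fixed points C(11,7) = 330, derange the rest: !4 = Σ_{j=0}^{4} (-1)^j·4!/j! = 24 - 24 + 12 - 4 + 1 = 9. Product = 330 × 9 = 2970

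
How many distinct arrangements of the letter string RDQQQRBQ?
8! / (1! × 2! × 1! × 4!) = 840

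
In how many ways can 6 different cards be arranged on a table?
6! = 720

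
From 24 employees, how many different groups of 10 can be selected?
C(24,10) = 24!/(10!×14!) = 1961256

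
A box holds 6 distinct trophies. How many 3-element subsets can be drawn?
C(6,3) = 6!/(3!×3!) = 20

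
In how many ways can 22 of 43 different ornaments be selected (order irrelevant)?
C(43,22) = 43!/(22!×21!) = 1052049481860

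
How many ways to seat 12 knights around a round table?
Circular: fix one position, arrange the rest. (12-1)! = 39916800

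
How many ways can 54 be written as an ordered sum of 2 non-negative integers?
C(54+2-1, 2-1) = C(55, 1) = 55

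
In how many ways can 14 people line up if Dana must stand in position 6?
Fix one position: (14-1)! = 6227020800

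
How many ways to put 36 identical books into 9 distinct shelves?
C(36+9-1, 9-1) = C(44, 8) = 177232627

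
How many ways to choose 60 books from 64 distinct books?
C(64,60) = 64!/(60!×4!) = 635376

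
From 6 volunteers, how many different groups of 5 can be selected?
C(6,5) = 6!/(5!×1!) = 6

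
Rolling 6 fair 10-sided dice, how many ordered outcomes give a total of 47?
Coefficient of x^47 in (x + x² + ... + x^10)^6. By inclusion-exclusion on dice exceeding 10: Σ_j (-1)^j C(6,j)·C(47-1-10j, 5) = C(6,0)·C(46,5) - C(6,1)·C(36,5) + C(6,2)·C(26,5) - C(6,3)·C(16,5) + C(6,4)·C(6,5) = 1·1370754 - 6·376992 + 15·65780 - 20·4368 + 15·6 = 8232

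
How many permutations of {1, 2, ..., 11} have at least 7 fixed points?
Exactly j fixed points: C(11,j)·!(11-j); sum over j ≥ 7 (derangement numbers via !m = (m-1)·(!(m-1) + !(m-2)): !0..!4 = 1, 0, 1, 2, 9). Σ_{j=7}^{11} C(11,j)·!(11-j) = C(11,7)·!4 + C(11,8)·!3 + C(11,9)·!2 + C(11,10)·!1 + C(11,11)·!0 = 330·9 + 165·2 + 55·1 + 11·0 + 1·1 = 3356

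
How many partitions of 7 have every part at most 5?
Let r_j(i) = number of partitions of i into parts ≤ j, for i = 0..7. r_1(i) = 1 for all i; r_j(i) = r_{j-1}(i) + r_j(i-j). Rows j = 2..5: ≤2: 1 1 2 2 3 3 4 4; ≤3: 1 1 2 3 4 5 7 8; ≤4: 1 1 2 3 5 6 9 11; ≤5: 1 1 2 3 5 7 10 13. r_5(7) = 13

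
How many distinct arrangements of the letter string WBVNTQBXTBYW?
12! / (2! × 1! × 1! × 3! × 1! × 1! × 1! × 2!) = 19958400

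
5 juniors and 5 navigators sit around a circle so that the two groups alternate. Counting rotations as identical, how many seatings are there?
Fix one of the juniors: (5-1)! ways for the remaining juniors, × 5! ways for the navigators = 24 × 120 = 2880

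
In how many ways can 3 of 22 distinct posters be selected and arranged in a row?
P(22,3) = 22!/(22-3)! = 9240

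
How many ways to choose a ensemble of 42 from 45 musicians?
C(45,42) = 45!/(42!×3!) = 14190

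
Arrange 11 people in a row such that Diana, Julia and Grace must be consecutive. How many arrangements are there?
Treat the 3 as one block: (11-3+1)! × 3! = 362880 × 6 = 2177280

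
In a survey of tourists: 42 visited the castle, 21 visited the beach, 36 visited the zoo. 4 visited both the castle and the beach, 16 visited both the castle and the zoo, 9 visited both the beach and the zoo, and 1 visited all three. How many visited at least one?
|A∪B∪C| = 42+21+36-4-16-9+1 = 71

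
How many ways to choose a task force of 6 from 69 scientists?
C(69,6) = 69!/(6!×63!) = 119877472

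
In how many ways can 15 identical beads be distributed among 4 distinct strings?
C(15+4-1, 4-1) = C(18, 3) = 816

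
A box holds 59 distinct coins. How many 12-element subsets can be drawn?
C(59,12) = 59!/(12!×47!) = 1119487075980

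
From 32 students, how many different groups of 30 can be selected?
C(32,30) = 32!/(30!×2!) = 496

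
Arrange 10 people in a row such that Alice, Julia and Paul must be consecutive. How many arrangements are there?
Treat the 3 as one block: (10-3+1)! × 3! = 40320 × 6 = 241920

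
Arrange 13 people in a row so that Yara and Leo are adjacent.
Treat as block: (13-1)! × 2! = 479001600 × 2 = 958003200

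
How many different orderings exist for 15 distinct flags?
15! = 1307674368000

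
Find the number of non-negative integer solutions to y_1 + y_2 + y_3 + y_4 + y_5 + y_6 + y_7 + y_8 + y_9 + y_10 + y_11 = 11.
C(11+11-1, 11-1) = C(21, 10) = 352716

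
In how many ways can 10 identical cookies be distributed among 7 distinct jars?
C(10+7-1, 7-1) = C(16, 6) = 8008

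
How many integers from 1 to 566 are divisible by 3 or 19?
⌊566/3⌋ + ⌊566/19⌋ - ⌊566/57⌋ = 188 + 29 - 9 = 208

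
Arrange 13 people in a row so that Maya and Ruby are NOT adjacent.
Total - adjacent = 13! - (13-1)!×2 = 6227020800 - 958003200 = 5269017600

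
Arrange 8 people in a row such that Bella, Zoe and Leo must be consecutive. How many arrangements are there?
Treat the 3 as one block: (8-3+1)! × 3! = 720 × 6 = 4320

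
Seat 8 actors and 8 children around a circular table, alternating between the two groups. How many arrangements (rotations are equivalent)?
Fix one of the actors: (8-1)! ways for the remaining actors, × 8! ways for the children = 5040 × 40320 = 203212800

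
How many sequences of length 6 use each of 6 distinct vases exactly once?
6! = 720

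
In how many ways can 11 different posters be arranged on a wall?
11! = 39916800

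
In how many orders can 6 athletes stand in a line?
6! = 720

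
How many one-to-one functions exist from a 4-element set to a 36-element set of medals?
P(36,4) = 36!/(36-4)! = 1413720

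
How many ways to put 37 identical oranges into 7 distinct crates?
C(37+7-1, 7-1) = C(43, 6) = 6096454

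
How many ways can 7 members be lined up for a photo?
7! = 5040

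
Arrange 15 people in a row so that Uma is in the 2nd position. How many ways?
Fix one position: (15-1)! = 87178291200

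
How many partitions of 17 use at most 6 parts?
By conjugation, equals partitions of 17 into parts ≤ 6. Let r_j(i) = number of partitions of i into parts ≤ j, for i = 0..17. r_1(i) = 1 for all i; r_j(i) = r_{j-1}(i) + r_j(i-j). Rows j = 2..6: ≤2: 1 1 2 2 3 3 4 4 5 5 6 6 7 7 8 8 9 9; ≤3: 1 1 2 3 4 5 7 8 10 12 14 16 19 21 24 27 30 33; ≤4: 1 1 2 3 5 6 9 11 15 18 23 27 34 39 47 54 64 72; ≤5: 1 1 2 3 5 7 10 13 18 23 30 37 47 57 70 84 101 119; ≤6: 1 1 2 3 5 7 11 14 20 26 35 44 58 71 90 110 136 163. r_6(17) = 163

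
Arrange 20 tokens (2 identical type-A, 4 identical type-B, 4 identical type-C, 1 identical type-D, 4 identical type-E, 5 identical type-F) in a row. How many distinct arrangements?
20! / (2! × 4! × 4! × 1! × 4! × 5!) = 733296564000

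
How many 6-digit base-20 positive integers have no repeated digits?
First digit: 19 choices (nonzero). Then descending: 19 × 19 × 18 × 17 × 16 × 15 = 26511840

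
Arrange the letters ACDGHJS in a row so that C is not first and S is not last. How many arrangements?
By inclusion-exclusion: 7! - 2×(7-1)! + (7-2)! = 5040 - 1440 + 120 = 3720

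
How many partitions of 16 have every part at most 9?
Let r_j(i) = number of partitions of i into parts ≤ j, for i = 0..16. r_1(i) = 1 for all i; r_j(i) = r_{j-1}(i) + r_j(i-j). Rows j = 2..9: ≤2: 1 1 2 2 3 3 4 4 5 5 6 6 7 7 8 8 9; ≤3: 1 1 2 3 4 5 7 8 10 12 14 16 19 21 24 27 30; ≤4: 1 1 2 3 5 6 9 11 15 18 23 27 34 39 47 54 64; ≤5: 1 1 2 3 5 7 10 13 18 23 30 37 47 57 70 84 101; ≤6: 1 1 2 3 5 7 11 14 20 26 35 44 58 71 90 110 136; ≤7: 1 1 2 3 5 7 11 15 21 28 38 49 65 82 105 131 164; ≤8: 1 1 2 3 5 7 11 15 22 29 40 52 70 89 116 146 186; ≤9: 1 1 2 3 5 7 11 15 22 30 41 54 73 94 123 157 201. r_9(16) = 201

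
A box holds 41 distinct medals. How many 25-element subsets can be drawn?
C(41,25) = 41!/(25!×16!) = 103077446706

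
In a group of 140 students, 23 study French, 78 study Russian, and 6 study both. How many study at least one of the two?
|A∪B| = |A| + |B| - |A∩B| = 23 + 78 - 6 = 95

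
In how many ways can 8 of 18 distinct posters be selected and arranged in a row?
P(18,8) = 18!/(18-8)! = 1764322560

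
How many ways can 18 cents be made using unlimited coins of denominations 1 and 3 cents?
Coefficient of x^18 in 1/(1-x^1) · 1/(1-x^3). Use j coins of 3 for j = 0..⌊18/3⌋ = 6, the rest in 1s: 6 + 1 = 7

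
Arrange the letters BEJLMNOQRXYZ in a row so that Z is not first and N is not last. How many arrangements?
By inclusion-exclusion: 12! - 2×(12-1)! + (12-2)! = 479001600 - 79833600 + 3628800 = 402796800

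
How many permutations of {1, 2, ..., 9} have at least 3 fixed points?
Exactly j fixed points: C(9,j)·!(9-j); sum over j ≥ 3 (derangement numbers via !m = (m-1)·(!(m-1) + !(m-2)): !0..!6 = 1, 0, 1, 2, 9, 44, 265). Σ_{j=3}^{9} C(9,j)·!(9-j) = C(9,3)·!6 + C(9,4)·!5 + C(9,5)·!4 + C(9,6)·!3 + C(9,7)·!2 + C(9,8)·!1 + C(9,9)·!0 = 84·265 + 126·44 + 126·9 + 84·2 + 36·1 + 9·0 + 1·1 = 29143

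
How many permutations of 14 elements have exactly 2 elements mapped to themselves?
Choose the 2 fixed points C(14,2) = 91, derange the rest: !12 = Σ_{j=0}^{12} (-1)^j·12!/j! = 479001600 - 479001600 + 239500800 - 79833600 + 19958400 - 3991680 + 665280 - 95040 + 11880 - 1320 + 132 - 12 + 1 = 176214841. Product = 91 × 176214841 = 16035550531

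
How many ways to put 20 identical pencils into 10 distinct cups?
C(20+10-1, 10-1) = C(29, 9) = 10015005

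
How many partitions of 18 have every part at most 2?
Let r_j(i) = number of partitions of i into parts ≤ j, for i = 0..18. r_1(i) = 1 for all i; r_j(i) = r_{j-1}(i) + r_j(i-j). Rows j = 2..2: ≤2: 1 1 2 2 3 3 4 4 5 5 6 6 7 7 8 8 9 9 10. r_2(18) = 10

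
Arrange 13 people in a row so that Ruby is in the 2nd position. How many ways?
Fix one position: (13-1)! = 479001600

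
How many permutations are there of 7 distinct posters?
7! = 5040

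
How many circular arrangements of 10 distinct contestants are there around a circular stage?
Circular: fix one position, arrange the rest. (10-1)! = 362880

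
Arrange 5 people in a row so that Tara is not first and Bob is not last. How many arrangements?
By inclusion-exclusion: 5! - 2×(5-1)! + (5-2)! = 120 - 48 + 6 = 78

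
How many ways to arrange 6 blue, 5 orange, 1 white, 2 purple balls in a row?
14! / (6! × 5! × 1! × 2!) = 504504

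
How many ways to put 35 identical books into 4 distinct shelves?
C(35+4-1, 4-1) = C(38, 3) = 8436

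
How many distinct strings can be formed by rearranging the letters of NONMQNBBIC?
10! / (3! × 1! × 2! × 1! × 1! × 1! × 1!) = 302400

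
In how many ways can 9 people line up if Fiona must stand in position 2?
Fix one position: (9-1)! = 40320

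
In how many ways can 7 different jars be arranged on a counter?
7! = 5040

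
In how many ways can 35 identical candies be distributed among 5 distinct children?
C(35+5-1, 5-1) = C(39, 4) = 82251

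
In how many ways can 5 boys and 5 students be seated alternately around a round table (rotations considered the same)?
Fix one of the boys: (5-1)! ways for the remaining boys, × 5! ways for the students = 24 × 120 = 2880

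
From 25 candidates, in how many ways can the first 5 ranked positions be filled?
P(25,5) = 25!/(25-5)! = 6375600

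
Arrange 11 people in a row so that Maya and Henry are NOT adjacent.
Total - adjacent = 11! - (11-1)!×2 = 39916800 - 7257600 = 32659200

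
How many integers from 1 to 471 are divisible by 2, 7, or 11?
⌊471/2⌋+⌊471/7⌋+⌊471/11⌋ - ⌊471/14⌋-⌊471/22⌋-⌊471/77⌋ + ⌊471/154⌋ = 235+67+42 - 33-21-6 + 3 = 287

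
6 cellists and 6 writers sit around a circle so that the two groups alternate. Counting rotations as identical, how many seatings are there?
Fix one of the cellists: (6-1)! ways for the remaining cellists, × 6! ways for the writers = 120 × 720 = 86400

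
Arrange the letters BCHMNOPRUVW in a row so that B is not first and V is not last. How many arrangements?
By inclusion-exclusion: 11! - 2×(11-1)! + (11-2)! = 39916800 - 7257600 + 362880 = 33022080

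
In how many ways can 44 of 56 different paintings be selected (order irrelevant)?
C(56,44) = 56!/(44!×12!) = 558383307300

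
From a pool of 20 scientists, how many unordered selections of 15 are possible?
C(20,15) = 20!/(15!×5!) = 15504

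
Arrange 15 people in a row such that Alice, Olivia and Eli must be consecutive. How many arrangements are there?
Treat the 3 as one block: (15-3+1)! × 3! = 6227020800 × 6 = 37362124800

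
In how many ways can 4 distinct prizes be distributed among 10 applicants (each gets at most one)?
P(10,4) = 10!/(10-4)! = 5040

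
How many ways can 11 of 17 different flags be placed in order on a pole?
P(17,11) = 17!/(17-11)! = 494010316800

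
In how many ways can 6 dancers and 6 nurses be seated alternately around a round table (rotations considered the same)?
Fix one of the dancers: (6-1)! ways for the remaining dancers, × 6! ways for the nurses = 120 × 720 = 86400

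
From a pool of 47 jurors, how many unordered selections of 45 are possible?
C(47,45) = 47!/(45!×2!) = 1081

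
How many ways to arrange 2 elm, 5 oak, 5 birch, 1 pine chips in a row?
13! / (2! × 5! × 5! × 1!) = 216216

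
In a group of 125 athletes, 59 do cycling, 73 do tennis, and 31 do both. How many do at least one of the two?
|A∪B| = |A| + |B| - |A∩B| = 59 + 73 - 31 = 101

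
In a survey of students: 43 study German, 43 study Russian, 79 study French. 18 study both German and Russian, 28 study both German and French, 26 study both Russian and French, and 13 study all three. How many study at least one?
|A∪B∪C| = 43+43+79-18-28-26+13 = 106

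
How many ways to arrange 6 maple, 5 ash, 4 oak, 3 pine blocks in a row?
18! / (6! × 5! × 4! × 3!) = 514594080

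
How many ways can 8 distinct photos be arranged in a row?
8! = 40320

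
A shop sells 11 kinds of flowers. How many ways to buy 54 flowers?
C(54+11-1, 11-1) = C(64, 10) = 151473214816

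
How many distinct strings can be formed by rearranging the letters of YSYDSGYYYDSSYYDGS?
17! / (2! × 5! × 3! × 7!) = 49008960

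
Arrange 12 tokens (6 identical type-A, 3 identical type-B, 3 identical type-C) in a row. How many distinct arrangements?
12! / (6! × 3! × 3!) = 18480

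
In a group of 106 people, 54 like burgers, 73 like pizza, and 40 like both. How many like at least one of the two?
|A∪B| = |A| + |B| - |A∩B| = 54 + 73 - 40 = 87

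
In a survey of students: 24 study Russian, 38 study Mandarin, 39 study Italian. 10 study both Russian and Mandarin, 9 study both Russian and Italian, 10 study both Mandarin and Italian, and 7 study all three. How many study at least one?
|A∪B∪C| = 24+38+39-10-9-10+7 = 79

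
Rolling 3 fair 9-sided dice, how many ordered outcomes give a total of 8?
Coefficient of x^8 in (x + x² + ... + x^9)^3. By inclusion-exclusion on dice exceeding 9: Σ_j (-1)^j C(3,j)·C(8-1-9j, 2) = C(3,0)·C(7,2) = 1·21 = 21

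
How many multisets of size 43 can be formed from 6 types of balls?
C(43+6-1, 6-1) = C(48, 5) = 1712304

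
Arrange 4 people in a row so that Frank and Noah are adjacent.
Treat as block: (4-1)! × 2! = 6 × 2 = 12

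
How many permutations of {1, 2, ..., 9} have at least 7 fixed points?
Exactly j fixed points: C(9,j)·!(9-j); sum over j ≥ 7 (derangement numbers via !m = (m-1)·(!(m-1) + !(m-2)): !0..!2 = 1, 0, 1). Σ_{j=7}^{9} C(9,j)·!(9-j) = C(9,7)·!2 + C(9,8)·!1 + C(9,9)·!0 = 36·1 + 9·0 + 1·1 = 37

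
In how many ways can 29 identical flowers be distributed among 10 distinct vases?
C(29+10-1, 10-1) = C(38, 9) = 163011640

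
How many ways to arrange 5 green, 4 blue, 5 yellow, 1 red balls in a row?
15! / (5! × 4! × 5! × 1!) = 3783780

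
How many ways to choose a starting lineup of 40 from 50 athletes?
C(50,40) = 50!/(40!×10!) = 10272278170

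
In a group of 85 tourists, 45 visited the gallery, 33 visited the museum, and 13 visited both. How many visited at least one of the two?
|A∪B| = |A| + |B| - |A∩B| = 45 + 33 - 13 = 65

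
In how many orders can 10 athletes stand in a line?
10! = 3628800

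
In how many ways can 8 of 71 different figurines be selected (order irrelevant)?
C(71,8) = 71!/(8!×63!) = 10639125640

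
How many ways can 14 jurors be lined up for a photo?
14! = 87178291200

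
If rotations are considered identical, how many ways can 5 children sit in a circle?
Circular: fix one position, arrange the rest. (5-1)! = 24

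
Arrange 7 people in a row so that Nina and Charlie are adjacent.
Treat as block: (7-1)! × 2! = 720 × 2 = 1440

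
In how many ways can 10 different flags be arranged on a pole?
10! = 3628800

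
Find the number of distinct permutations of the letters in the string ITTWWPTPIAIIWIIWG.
17! / (1! × 6! × 4! × 3! × 1! × 2!) = 1715313600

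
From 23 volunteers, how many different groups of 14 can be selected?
C(23,14) = 23!/(14!×9!) = 817190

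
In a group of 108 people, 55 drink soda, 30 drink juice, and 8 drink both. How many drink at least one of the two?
|A∪B| = |A| + |B| - |A∩B| = 55 + 30 - 8 = 77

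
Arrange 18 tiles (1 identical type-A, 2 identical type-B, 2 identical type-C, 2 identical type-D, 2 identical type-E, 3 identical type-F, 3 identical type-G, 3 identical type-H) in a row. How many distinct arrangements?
18! / (1! × 2! × 2! × 2! × 2! × 3! × 3! × 3!) = 1852538688000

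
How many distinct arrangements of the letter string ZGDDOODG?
8! / (2! × 3! × 2! × 1!) = 1680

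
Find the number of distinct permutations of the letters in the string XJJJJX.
6! / (4! × 2!) = 15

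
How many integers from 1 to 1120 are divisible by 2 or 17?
⌊1120/2⌋ + ⌊1120/17⌋ - ⌊1120/34⌋ = 560 + 65 - 32 = 593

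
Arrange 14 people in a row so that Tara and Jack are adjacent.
Treat as block: (14-1)! × 2! = 6227020800 × 2 = 12454041600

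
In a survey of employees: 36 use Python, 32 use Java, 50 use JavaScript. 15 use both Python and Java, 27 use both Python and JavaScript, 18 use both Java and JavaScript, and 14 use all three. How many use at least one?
|A∪B∪C| = 36+32+50-15-27-18+14 = 72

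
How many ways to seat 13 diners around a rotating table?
Circular: fix one position, arrange the rest. (13-1)! = 479001600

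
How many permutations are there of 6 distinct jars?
6! = 720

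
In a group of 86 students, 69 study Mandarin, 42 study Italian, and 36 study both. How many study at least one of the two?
|A∪B| = |A| + |B| - |A∩B| = 69 + 42 - 36 = 75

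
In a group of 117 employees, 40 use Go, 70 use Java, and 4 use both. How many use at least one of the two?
|A∪B| = |A| + |B| - |A∩B| = 40 + 70 - 4 = 106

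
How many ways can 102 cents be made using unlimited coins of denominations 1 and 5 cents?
Coefficient of x^102 in 1/(1-x^1) · 1/(1-x^5). Use j coins of 5 for j = 0..⌊102/5⌋ = 20, the rest in 1s: 20 + 1 = 21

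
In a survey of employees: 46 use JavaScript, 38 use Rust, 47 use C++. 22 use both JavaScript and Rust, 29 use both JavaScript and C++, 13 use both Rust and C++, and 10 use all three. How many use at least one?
|A∪B∪C| = 46+38+47-22-29-13+10 = 77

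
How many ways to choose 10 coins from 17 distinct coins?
C(17,10) = 17!/(10!×7!) = 19448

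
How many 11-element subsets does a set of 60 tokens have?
C(60,11) = 60!/(11!×49!) = 342700125300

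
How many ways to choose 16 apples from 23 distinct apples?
C(23,16) = 23!/(16!×7!) = 245157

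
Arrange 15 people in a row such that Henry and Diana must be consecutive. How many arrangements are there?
Treat the 2 as one block: (15-2+1)! × 2! = 87178291200 × 2 = 174356582400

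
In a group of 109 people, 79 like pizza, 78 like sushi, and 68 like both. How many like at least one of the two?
|A∪B| = |A| + |B| - |A∩B| = 79 + 78 - 68 = 89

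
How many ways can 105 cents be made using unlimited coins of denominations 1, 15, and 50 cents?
Coefficient of x^105 in 1/(1-x^1) · 1/(1-x^15) · 1/(1-x^50). Case on j = number of 50-cent coins (j = 0..2); remainder r = 105 - 50j is made from {1,15} in ⌊r/15⌋+1 ways. r = 105, 55, 5 → 8 + 4 + 1 = 13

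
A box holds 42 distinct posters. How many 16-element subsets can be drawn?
C(42,16) = 42!/(16!×26!) = 166509721602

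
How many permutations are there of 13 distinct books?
13! = 6227020800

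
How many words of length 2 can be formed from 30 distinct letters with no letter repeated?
P(30,2) = 30!/(30-2)! = 870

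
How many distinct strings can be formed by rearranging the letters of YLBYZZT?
7! / (2! × 1! × 1! × 2! × 1!) = 1260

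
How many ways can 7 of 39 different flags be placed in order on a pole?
P(39,7) = 39!/(39-7)! = 77519922480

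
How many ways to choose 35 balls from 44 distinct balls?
C(44,35) = 44!/(35!×9!) = 708930508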